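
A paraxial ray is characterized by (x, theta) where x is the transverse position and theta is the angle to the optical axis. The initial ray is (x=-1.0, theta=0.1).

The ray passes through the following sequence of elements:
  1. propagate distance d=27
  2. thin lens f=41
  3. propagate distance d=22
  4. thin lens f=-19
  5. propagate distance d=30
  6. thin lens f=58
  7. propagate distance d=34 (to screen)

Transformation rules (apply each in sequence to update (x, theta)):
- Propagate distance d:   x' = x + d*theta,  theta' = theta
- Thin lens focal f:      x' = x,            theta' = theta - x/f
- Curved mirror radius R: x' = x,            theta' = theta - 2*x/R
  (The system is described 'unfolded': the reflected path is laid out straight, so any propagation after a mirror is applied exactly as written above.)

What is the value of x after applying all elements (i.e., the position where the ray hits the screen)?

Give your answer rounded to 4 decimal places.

Initial: x=-1.0000 theta=0.1000
After 1 (propagate distance d=27): x=1.7000 theta=0.1000
After 2 (thin lens f=41): x=1.7000 theta=12/205 (≈0.0585)
After 3 (propagate distance d=22): x=245/82 (≈2.9878) theta=12/205 (≈0.0585)
After 4 (thin lens f=-19): x=245/82 (≈2.9878) theta=41/190 (≈0.2158)
After 5 (propagate distance d=30): x=14741/1558 (≈9.4615) theta=41/190 (≈0.2158)
After 6 (thin lens f=58): x=14741/1558 (≈9.4615) theta=23793/451820 (≈0.0527)
After 7 (propagate distance d=34 (to screen)): x=1270963/112955 (≈11.2519) theta=23793/451820 (≈0.0527)
Rounded to 4 decimal places: x = 11.2519

Answer: 11.2519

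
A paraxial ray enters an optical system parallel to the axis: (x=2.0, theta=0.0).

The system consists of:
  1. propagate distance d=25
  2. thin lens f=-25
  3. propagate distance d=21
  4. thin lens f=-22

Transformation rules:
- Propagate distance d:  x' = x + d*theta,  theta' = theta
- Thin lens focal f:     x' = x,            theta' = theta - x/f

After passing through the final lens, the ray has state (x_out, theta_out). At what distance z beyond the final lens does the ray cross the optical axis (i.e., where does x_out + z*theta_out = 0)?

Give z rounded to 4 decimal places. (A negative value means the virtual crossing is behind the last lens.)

Initial: x=2.0000 theta=0.0000
After 1 (propagate distance d=25): x=2.0000 theta=0.0000
After 2 (thin lens f=-25): x=2.0000 theta=0.0800
After 3 (propagate distance d=21): x=3.6800 theta=0.0800
After 4 (thin lens f=-22): x=3.6800 theta=68/275 (≈0.2473)
z_focus = -x_out/theta_out = -(3.6800)/(68/275) = -253/17 ≈ -14.8824
Rounded to 4 decimal places: z = -14.8824

Answer: -14.8824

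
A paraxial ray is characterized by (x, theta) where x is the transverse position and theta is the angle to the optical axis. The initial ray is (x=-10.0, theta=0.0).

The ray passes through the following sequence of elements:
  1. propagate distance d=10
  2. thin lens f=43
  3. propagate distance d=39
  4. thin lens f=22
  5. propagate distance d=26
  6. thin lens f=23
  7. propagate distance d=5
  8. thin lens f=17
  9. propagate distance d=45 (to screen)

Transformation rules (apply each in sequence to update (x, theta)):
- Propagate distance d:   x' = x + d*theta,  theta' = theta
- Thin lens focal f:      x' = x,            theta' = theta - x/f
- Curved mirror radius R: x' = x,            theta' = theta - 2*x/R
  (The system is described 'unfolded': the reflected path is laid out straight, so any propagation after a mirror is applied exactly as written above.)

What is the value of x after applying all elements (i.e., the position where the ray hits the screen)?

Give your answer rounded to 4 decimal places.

Initial: x=-10.0000 theta=0.0000
After 1 (propagate distance d=10): x=-10.0000 theta=0.0000
After 2 (thin lens f=43): x=-10.0000 theta=10/43 (≈0.2326)
After 3 (propagate distance d=39): x=-40/43 (≈-0.9302) theta=10/43 (≈0.2326)
After 4 (thin lens f=22): x=-40/43 (≈-0.9302) theta=130/473 (≈0.2748)
After 5 (propagate distance d=26): x=2940/473 (≈6.2156) theta=130/473 (≈0.2748)
After 6 (thin lens f=23): x=2940/473 (≈6.2156) theta=50/10879 (≈0.0046)
After 7 (propagate distance d=5): x=6170/989 (≈6.2386) theta=50/10879 (≈0.0046)
After 8 (thin lens f=17): x=6170/989 (≈6.2386) theta=-67020/184943 (≈-0.3624)
After 9 (propagate distance d=45 (to screen)): x=-1862110/184943 (≈-10.0686) theta=-67020/184943 (≈-0.3624)
Rounded to 4 decimal places: x = -10.0686

Answer: -10.0686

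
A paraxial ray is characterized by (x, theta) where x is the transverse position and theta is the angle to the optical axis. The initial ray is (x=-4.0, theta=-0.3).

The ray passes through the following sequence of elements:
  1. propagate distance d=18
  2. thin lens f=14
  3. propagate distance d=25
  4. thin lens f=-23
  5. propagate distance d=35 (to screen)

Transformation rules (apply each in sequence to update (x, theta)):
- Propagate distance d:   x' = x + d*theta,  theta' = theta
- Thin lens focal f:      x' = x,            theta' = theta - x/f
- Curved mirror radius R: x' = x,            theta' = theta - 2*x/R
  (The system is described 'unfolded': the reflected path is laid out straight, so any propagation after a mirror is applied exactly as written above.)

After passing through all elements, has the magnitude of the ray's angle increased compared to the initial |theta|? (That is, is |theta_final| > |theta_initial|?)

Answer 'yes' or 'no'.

Initial: x=-4.0000 theta=-0.3000
After 1 (propagate distance d=18): x=-9.4000 theta=-0.3000
After 2 (thin lens f=14): x=-9.4000 theta=13/35 (≈0.3714)
After 3 (propagate distance d=25): x=-4/35 (≈-0.1143) theta=13/35 (≈0.3714)
After 4 (thin lens f=-23): x=-4/35 (≈-0.1143) theta=59/161 (≈0.3665)
After 5 (propagate distance d=35 (to screen)): x=10233/805 (≈12.7118) theta=59/161 (≈0.3665)
|theta_initial|=0.3000 |theta_final|=59/161 (≈0.3665) -> increased

Answer: yes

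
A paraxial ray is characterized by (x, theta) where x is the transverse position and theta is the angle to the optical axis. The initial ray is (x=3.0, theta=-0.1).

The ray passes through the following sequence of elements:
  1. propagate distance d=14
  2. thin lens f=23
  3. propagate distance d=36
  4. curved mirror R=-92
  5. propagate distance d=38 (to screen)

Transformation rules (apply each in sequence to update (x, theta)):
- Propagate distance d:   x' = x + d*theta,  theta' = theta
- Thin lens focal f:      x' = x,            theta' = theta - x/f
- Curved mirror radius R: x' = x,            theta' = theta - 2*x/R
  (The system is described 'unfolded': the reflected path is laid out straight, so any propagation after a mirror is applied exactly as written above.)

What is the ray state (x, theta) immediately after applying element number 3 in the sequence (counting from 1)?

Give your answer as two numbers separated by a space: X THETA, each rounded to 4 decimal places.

Answer: -4.5043 -0.1696

Derivation:
Initial: x=3.0000 theta=-0.1000
After 1 (propagate distance d=14): x=1.6000 theta=-0.1000
After 2 (thin lens f=23): x=1.6000 theta=-39/230 (≈-0.1696)
After 3 (propagate distance d=36): x=-518/115 (≈-4.5043) theta=-39/230 (≈-0.1696)
Rounded to 4 decimal places: x = -4.5043, theta = -0.1696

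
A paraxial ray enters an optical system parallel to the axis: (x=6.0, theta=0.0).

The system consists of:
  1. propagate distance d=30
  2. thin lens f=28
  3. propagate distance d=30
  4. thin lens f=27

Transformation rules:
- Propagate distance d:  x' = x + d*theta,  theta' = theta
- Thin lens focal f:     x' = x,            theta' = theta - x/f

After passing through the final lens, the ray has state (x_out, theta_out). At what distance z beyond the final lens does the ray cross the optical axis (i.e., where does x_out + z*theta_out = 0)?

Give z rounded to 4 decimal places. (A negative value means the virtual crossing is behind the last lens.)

Initial: x=6.0000 theta=0.0000
After 1 (propagate distance d=30): x=6.0000 theta=0.0000
After 2 (thin lens f=28): x=6.0000 theta=-3/14 (≈-0.2143)
After 3 (propagate distance d=30): x=-3/7 (≈-0.4286) theta=-3/14 (≈-0.2143)
After 4 (thin lens f=27): x=-3/7 (≈-0.4286) theta=-25/126 (≈-0.1984)
z_focus = -x_out/theta_out = -(-3/7)/(-25/126) = -2.1600
Rounded to 4 decimal places: z = -2.1600

Answer: -2.1600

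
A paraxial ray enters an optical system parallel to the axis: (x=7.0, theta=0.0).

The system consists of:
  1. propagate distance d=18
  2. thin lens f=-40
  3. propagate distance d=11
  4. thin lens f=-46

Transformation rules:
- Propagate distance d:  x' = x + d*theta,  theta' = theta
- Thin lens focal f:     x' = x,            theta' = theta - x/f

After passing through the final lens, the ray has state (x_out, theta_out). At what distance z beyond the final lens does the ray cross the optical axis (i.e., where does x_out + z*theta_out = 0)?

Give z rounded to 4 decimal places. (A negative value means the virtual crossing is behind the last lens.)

Answer: -24.1856

Derivation:
Initial: x=7.0000 theta=0.0000
After 1 (propagate distance d=18): x=7.0000 theta=0.0000
After 2 (thin lens f=-40): x=7.0000 theta=0.1750
After 3 (propagate distance d=11): x=8.9250 theta=0.1750
After 4 (thin lens f=-46): x=8.9250 theta=679/1840 (≈0.3690)
z_focus = -x_out/theta_out = -(8.9250)/(679/1840) = -2346/97 ≈ -24.1856
Rounded to 4 decimal places: z = -24.1856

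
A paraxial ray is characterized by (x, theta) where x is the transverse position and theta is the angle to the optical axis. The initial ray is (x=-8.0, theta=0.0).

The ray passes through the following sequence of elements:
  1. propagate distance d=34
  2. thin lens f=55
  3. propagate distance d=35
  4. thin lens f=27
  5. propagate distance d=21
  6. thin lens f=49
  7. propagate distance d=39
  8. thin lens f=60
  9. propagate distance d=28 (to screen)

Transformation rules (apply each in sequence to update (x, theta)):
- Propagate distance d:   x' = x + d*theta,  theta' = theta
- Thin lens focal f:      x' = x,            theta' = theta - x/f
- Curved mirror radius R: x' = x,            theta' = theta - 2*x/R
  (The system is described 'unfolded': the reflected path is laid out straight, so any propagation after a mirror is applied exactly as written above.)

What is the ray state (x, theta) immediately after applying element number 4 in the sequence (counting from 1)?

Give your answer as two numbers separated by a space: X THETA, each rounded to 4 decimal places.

Initial: x=-8.0000 theta=0.0000
After 1 (propagate distance d=34): x=-8.0000 theta=0.0000
After 2 (thin lens f=55): x=-8.0000 theta=8/55 (≈0.1455)
After 3 (propagate distance d=35): x=-32/11 (≈-2.9091) theta=8/55 (≈0.1455)
After 4 (thin lens f=27): x=-32/11 (≈-2.9091) theta=376/1485 (≈0.2532)
Rounded to 4 decimal places: x = -2.9091, theta = 0.2532

Answer: -2.9091 0.2532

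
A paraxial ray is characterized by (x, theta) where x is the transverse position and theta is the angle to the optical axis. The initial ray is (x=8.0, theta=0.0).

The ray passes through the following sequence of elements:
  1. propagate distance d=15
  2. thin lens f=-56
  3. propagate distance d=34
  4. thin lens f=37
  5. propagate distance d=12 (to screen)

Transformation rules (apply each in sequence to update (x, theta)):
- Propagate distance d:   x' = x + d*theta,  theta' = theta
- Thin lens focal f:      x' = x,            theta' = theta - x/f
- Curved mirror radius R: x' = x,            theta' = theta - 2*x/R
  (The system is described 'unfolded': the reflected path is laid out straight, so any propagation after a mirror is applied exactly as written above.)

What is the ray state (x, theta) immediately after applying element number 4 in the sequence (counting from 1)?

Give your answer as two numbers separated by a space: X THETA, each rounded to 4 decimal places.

Initial: x=8.0000 theta=0.0000
After 1 (propagate distance d=15): x=8.0000 theta=0.0000
After 2 (thin lens f=-56): x=8.0000 theta=1/7 (≈0.1429)
After 3 (propagate distance d=34): x=90/7 (≈12.8571) theta=1/7 (≈0.1429)
After 4 (thin lens f=37): x=90/7 (≈12.8571) theta=-53/259 (≈-0.2046)
Rounded to 4 decimal places: x = 12.8571, theta = -0.2046

Answer: 12.8571 -0.2046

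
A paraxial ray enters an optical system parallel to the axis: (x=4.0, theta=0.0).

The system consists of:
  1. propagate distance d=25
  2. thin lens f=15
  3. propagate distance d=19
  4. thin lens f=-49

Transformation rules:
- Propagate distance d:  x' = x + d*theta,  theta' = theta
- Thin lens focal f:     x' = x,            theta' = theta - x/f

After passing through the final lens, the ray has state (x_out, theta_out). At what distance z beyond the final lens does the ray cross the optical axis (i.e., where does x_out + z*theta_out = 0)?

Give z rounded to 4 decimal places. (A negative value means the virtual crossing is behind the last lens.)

Initial: x=4.0000 theta=0.0000
After 1 (propagate distance d=25): x=4.0000 theta=0.0000
After 2 (thin lens f=15): x=4.0000 theta=-4/15 (≈-0.2667)
After 3 (propagate distance d=19): x=-16/15 (≈-1.0667) theta=-4/15 (≈-0.2667)
After 4 (thin lens f=-49): x=-16/15 (≈-1.0667) theta=-212/735 (≈-0.2884)
z_focus = -x_out/theta_out = -(-16/15)/(-212/735) = -196/53 ≈ -3.6981
Rounded to 4 decimal places: z = -3.6981

Answer: -3.6981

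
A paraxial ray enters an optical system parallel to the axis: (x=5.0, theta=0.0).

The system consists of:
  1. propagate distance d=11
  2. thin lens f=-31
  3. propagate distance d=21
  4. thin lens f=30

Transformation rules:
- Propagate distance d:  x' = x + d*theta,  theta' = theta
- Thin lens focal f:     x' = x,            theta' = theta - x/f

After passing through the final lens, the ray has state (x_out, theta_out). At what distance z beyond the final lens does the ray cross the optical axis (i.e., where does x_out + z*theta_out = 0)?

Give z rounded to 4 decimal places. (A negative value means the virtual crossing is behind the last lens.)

Initial: x=5.0000 theta=0.0000
After 1 (propagate distance d=11): x=5.0000 theta=0.0000
After 2 (thin lens f=-31): x=5.0000 theta=5/31 (≈0.1613)
After 3 (propagate distance d=21): x=260/31 (≈8.3871) theta=5/31 (≈0.1613)
After 4 (thin lens f=30): x=260/31 (≈8.3871) theta=-11/93 (≈-0.1183)
z_focus = -x_out/theta_out = -(260/31)/(-11/93) = 780/11 ≈ 70.9091
Rounded to 4 decimal places: z = 70.9091

Answer: 70.9091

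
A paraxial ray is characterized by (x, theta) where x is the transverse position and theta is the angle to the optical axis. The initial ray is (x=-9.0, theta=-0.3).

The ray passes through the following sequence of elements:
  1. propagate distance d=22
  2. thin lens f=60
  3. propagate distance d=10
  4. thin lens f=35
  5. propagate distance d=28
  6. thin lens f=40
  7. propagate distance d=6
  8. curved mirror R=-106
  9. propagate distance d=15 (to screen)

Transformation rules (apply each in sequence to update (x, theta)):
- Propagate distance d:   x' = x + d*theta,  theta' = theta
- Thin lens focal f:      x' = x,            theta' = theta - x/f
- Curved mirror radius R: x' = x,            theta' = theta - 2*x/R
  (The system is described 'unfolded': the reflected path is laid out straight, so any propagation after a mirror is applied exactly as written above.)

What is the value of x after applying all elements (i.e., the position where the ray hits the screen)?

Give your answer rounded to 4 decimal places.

Initial: x=-9.0000 theta=-0.3000
After 1 (propagate distance d=22): x=-15.6000 theta=-0.3000
After 2 (thin lens f=60): x=-15.6000 theta=-0.0400
After 3 (propagate distance d=10): x=-16.0000 theta=-0.0400
After 4 (thin lens f=35): x=-16.0000 theta=73/175 (≈0.4171)
After 5 (propagate distance d=28): x=-4.3200 theta=73/175 (≈0.4171)
After 6 (thin lens f=40): x=-4.3200 theta=919/1750 (≈0.5251)
After 7 (propagate distance d=6): x=-1023/875 (≈-1.1691) theta=919/1750 (≈0.5251)
After 8 (curved mirror R=-106): x=-1023/875 (≈-1.1691) theta=46661/92750 (≈0.5031)
After 9 (propagate distance d=15 (to screen)): x=591477/92750 (≈6.3771) theta=46661/92750 (≈0.5031)
Rounded to 4 decimal places: x = 6.3771

Answer: 6.3771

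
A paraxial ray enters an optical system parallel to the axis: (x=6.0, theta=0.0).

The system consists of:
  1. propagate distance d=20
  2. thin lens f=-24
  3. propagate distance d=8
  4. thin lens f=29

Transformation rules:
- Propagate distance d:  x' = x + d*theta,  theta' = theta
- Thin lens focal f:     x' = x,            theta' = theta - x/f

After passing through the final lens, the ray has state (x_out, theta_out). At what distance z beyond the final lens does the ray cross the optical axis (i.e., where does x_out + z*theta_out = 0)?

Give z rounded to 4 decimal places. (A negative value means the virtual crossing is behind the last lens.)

Answer: 309.3333

Derivation:
Initial: x=6.0000 theta=0.0000
After 1 (propagate distance d=20): x=6.0000 theta=0.0000
After 2 (thin lens f=-24): x=6.0000 theta=0.2500
After 3 (propagate distance d=8): x=8.0000 theta=0.2500
After 4 (thin lens f=29): x=8.0000 theta=-3/116 (≈-0.0259)
z_focus = -x_out/theta_out = -(8.0000)/(-3/116) = 928/3 ≈ 309.3333
Rounded to 4 decimal places: z = 309.3333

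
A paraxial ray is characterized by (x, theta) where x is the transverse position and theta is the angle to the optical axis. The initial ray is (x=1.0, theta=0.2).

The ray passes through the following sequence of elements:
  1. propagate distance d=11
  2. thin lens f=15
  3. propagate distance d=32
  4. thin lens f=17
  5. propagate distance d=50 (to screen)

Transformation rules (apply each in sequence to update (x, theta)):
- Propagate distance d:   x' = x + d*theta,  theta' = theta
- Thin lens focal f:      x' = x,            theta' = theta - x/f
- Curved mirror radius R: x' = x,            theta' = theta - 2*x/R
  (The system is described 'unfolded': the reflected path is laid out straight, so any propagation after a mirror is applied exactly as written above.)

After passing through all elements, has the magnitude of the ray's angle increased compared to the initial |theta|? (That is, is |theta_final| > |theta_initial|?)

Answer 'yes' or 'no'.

Answer: no

Derivation:
Initial: x=1.0000 theta=0.2000
After 1 (propagate distance d=11): x=3.2000 theta=0.2000
After 2 (thin lens f=15): x=3.2000 theta=-1/75 (≈-0.0133)
After 3 (propagate distance d=32): x=208/75 (≈2.7733) theta=-1/75 (≈-0.0133)
After 4 (thin lens f=17): x=208/75 (≈2.7733) theta=-3/17 (≈-0.1765)
After 5 (propagate distance d=50 (to screen)): x=-7714/1275 (≈-6.0502) theta=-3/17 (≈-0.1765)
|theta_initial|=0.2000 |theta_final|=3/17 (≈0.1765) -> not increased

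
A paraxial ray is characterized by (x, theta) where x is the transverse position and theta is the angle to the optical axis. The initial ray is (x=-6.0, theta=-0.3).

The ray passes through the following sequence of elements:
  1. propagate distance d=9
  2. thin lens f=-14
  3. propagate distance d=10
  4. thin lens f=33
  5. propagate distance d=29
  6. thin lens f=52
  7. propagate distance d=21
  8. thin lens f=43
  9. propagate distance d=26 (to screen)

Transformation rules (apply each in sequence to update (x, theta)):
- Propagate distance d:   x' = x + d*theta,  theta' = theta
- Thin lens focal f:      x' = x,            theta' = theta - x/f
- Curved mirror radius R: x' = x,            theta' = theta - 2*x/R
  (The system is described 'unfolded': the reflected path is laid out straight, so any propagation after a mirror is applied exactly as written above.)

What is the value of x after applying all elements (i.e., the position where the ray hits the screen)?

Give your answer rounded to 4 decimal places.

Initial: x=-6.0000 theta=-0.3000
After 1 (propagate distance d=9): x=-8.7000 theta=-0.3000
After 2 (thin lens f=-14): x=-8.7000 theta=-129/140 (≈-0.9214)
After 3 (propagate distance d=10): x=-627/35 (≈-17.9143) theta=-129/140 (≈-0.9214)
After 4 (thin lens f=33): x=-627/35 (≈-17.9143) theta=-53/140 (≈-0.3786)
After 5 (propagate distance d=29): x=-809/28 (≈-28.8929) theta=-53/140 (≈-0.3786)
After 6 (thin lens f=52): x=-809/28 (≈-28.8929) theta=1289/7280 (≈0.1771)
After 7 (propagate distance d=21): x=-183271/7280 (≈-25.1746) theta=1289/7280 (≈0.1771)
After 8 (thin lens f=43): x=-183271/7280 (≈-25.1746) theta=119349/156520 (≈0.7625)
After 9 (propagate distance d=26 (to screen)): x=-47843/8944 (≈-5.3492) theta=119349/156520 (≈0.7625)
Rounded to 4 decimal places: x = -5.3492

Answer: -5.3492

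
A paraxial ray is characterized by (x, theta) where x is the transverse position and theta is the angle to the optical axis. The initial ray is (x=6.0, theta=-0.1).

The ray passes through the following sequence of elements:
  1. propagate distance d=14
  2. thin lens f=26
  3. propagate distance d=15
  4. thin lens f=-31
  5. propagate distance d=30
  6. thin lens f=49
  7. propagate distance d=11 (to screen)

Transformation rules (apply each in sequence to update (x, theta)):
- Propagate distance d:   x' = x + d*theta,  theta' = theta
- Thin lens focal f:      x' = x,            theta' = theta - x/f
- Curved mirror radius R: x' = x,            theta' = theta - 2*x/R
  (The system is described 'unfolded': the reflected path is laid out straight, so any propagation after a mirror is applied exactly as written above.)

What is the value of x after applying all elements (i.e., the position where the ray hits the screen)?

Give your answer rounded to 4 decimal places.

Initial: x=6.0000 theta=-0.1000
After 1 (propagate distance d=14): x=4.6000 theta=-0.1000
After 2 (thin lens f=26): x=4.6000 theta=-18/65 (≈-0.2769)
After 3 (propagate distance d=15): x=29/65 (≈0.4462) theta=-18/65 (≈-0.2769)
After 4 (thin lens f=-31): x=29/65 (≈0.4462) theta=-529/2015 (≈-0.2625)
After 5 (propagate distance d=30): x=-14971/2015 (≈-7.4298) theta=-529/2015 (≈-0.2625)
After 6 (thin lens f=49): x=-14971/2015 (≈-7.4298) theta=-2190/19747 (≈-0.1109)
After 7 (propagate distance d=11 (to screen)): x=-854029/98735 (≈-8.6497) theta=-2190/19747 (≈-0.1109)
Rounded to 4 decimal places: x = -8.6497

Answer: -8.6497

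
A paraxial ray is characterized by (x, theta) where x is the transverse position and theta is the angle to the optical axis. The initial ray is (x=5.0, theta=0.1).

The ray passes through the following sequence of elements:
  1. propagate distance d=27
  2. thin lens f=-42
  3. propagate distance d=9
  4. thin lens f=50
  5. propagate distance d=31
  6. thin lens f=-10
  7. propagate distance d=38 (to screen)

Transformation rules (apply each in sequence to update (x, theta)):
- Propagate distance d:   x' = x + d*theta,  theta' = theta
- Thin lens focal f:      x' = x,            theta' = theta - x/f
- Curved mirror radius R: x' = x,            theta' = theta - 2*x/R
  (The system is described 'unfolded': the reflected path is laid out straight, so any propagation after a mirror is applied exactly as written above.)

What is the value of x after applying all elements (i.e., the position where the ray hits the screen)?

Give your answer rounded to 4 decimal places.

Initial: x=5.0000 theta=0.1000
After 1 (propagate distance d=27): x=7.7000 theta=0.1000
After 2 (thin lens f=-42): x=7.7000 theta=17/60 (≈0.2833)
After 3 (propagate distance d=9): x=10.2500 theta=17/60 (≈0.2833)
After 4 (thin lens f=50): x=10.2500 theta=47/600 (≈0.0783)
After 5 (propagate distance d=31): x=7607/600 (≈12.6783) theta=47/600 (≈0.0783)
After 6 (thin lens f=-10): x=7607/600 (≈12.6783) theta=8077/6000 (≈1.3462)
After 7 (propagate distance d=38 (to screen)): x=95749/1500 (≈63.8327) theta=8077/6000 (≈1.3462)
Rounded to 4 decimal places: x = 63.8327

Answer: 63.8327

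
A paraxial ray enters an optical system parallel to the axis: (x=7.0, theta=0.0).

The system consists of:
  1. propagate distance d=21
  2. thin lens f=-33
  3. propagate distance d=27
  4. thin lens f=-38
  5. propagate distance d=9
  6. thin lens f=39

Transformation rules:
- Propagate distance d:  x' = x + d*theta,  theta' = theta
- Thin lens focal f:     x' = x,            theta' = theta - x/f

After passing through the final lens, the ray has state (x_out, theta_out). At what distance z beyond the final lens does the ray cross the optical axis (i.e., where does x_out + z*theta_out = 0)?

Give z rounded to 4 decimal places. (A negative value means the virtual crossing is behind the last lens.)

Initial: x=7.0000 theta=0.0000
After 1 (propagate distance d=21): x=7.0000 theta=0.0000
After 2 (thin lens f=-33): x=7.0000 theta=7/33 (≈0.2121)
After 3 (propagate distance d=27): x=140/11 (≈12.7273) theta=7/33 (≈0.2121)
After 4 (thin lens f=-38): x=140/11 (≈12.7273) theta=343/627 (≈0.5470)
After 5 (propagate distance d=9): x=3689/209 (≈17.6507) theta=343/627 (≈0.5470)
After 6 (thin lens f=39): x=3689/209 (≈17.6507) theta=70/741 (≈0.0945)
z_focus = -x_out/theta_out = -(3689/209)/(70/741) = -20553/110 ≈ -186.8455
Rounded to 4 decimal places: z = -186.8455

Answer: -186.8455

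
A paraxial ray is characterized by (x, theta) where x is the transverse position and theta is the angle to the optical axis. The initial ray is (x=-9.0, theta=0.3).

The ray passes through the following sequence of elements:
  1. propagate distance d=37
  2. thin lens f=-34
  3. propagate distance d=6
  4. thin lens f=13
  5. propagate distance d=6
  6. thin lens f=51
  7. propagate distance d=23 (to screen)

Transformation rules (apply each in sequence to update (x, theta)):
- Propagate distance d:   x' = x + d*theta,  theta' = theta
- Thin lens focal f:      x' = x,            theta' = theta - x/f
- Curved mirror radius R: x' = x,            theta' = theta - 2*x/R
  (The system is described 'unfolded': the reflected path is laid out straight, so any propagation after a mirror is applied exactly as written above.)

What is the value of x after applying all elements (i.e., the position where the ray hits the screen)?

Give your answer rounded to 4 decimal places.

Initial: x=-9.0000 theta=0.3000
After 1 (propagate distance d=37): x=2.1000 theta=0.3000
After 2 (thin lens f=-34): x=2.1000 theta=123/340 (≈0.3618)
After 3 (propagate distance d=6): x=363/85 (≈4.2706) theta=123/340 (≈0.3618)
After 4 (thin lens f=13): x=363/85 (≈4.2706) theta=147/4420 (≈0.0333)
After 5 (propagate distance d=6): x=9879/2210 (≈4.4701) theta=147/4420 (≈0.0333)
After 6 (thin lens f=51): x=9879/2210 (≈4.4701) theta=-4087/75140 (≈-0.0544)
After 7 (propagate distance d=23 (to screen)): x=48377/15028 (≈3.2191) theta=-4087/75140 (≈-0.0544)
Rounded to 4 decimal places: x = 3.2191

Answer: 3.2191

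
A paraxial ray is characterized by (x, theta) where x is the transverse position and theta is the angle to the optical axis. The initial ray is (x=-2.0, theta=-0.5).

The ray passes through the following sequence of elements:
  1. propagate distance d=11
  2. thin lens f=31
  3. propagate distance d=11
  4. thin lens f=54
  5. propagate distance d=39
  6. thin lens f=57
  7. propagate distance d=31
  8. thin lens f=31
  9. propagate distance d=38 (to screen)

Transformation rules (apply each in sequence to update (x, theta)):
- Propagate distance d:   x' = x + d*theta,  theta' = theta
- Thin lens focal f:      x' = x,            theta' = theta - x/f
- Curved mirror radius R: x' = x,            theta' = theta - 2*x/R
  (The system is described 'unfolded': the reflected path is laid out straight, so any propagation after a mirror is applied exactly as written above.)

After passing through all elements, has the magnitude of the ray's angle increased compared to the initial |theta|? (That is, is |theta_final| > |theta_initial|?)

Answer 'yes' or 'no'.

Initial: x=-2.0000 theta=-0.5000
After 1 (propagate distance d=11): x=-7.5000 theta=-0.5000
After 2 (thin lens f=31): x=-7.5000 theta=-8/31 (≈-0.2581)
After 3 (propagate distance d=11): x=-641/62 (≈-10.3387) theta=-8/31 (≈-0.2581)
After 4 (thin lens f=54): x=-641/62 (≈-10.3387) theta=-223/3348 (≈-0.0666)
After 5 (propagate distance d=39): x=-14437/1116 (≈-12.9364) theta=-223/3348 (≈-0.0666)
After 6 (thin lens f=57): x=-14437/1116 (≈-12.9364) theta=850/5301 (≈0.1603)
After 7 (propagate distance d=31): x=-18767/2356 (≈-7.9656) theta=850/5301 (≈0.1603)
After 8 (thin lens f=31): x=-18767/2356 (≈-7.9656) theta=14437/34596 (≈0.4173)
After 9 (propagate distance d=38 (to screen)): x=5187521/657324 (≈7.8919) theta=14437/34596 (≈0.4173)
|theta_initial|=0.5000 |theta_final|=14437/34596 (≈0.4173) -> not increased

Answer: no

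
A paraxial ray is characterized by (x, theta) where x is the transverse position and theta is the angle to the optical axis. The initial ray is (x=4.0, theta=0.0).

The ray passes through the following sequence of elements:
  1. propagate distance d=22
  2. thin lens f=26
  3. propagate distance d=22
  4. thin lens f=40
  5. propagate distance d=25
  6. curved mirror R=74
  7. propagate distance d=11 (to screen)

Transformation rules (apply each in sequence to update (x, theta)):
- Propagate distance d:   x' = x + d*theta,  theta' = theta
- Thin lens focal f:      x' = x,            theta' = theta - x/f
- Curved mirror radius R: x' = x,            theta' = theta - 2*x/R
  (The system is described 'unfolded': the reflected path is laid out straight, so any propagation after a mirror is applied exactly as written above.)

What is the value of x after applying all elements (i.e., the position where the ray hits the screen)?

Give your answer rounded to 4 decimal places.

Initial: x=4.0000 theta=0.0000
After 1 (propagate distance d=22): x=4.0000 theta=0.0000
After 2 (thin lens f=26): x=4.0000 theta=-2/13 (≈-0.1538)
After 3 (propagate distance d=22): x=8/13 (≈0.6154) theta=-2/13 (≈-0.1538)
After 4 (thin lens f=40): x=8/13 (≈0.6154) theta=-11/65 (≈-0.1692)
After 5 (propagate distance d=25): x=-47/13 (≈-3.6154) theta=-11/65 (≈-0.1692)
After 6 (curved mirror R=74): x=-47/13 (≈-3.6154) theta=-172/2405 (≈-0.0715)
After 7 (propagate distance d=11 (to screen)): x=-10587/2405 (≈-4.4021) theta=-172/2405 (≈-0.0715)
Rounded to 4 decimal places: x = -4.4021

Answer: -4.4021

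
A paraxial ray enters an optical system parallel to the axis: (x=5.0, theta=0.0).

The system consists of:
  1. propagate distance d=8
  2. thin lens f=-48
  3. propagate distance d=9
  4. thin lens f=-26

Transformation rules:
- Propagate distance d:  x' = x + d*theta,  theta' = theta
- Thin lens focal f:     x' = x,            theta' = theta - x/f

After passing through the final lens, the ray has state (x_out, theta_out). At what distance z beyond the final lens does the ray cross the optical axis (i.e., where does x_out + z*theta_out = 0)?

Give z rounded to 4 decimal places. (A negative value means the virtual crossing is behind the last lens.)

Initial: x=5.0000 theta=0.0000
After 1 (propagate distance d=8): x=5.0000 theta=0.0000
After 2 (thin lens f=-48): x=5.0000 theta=5/48 (≈0.1042)
After 3 (propagate distance d=9): x=5.9375 theta=5/48 (≈0.1042)
After 4 (thin lens f=-26): x=5.9375 theta=415/1248 (≈0.3325)
z_focus = -x_out/theta_out = -(5.9375)/(415/1248) = -1482/83 ≈ -17.8554
Rounded to 4 decimal places: z = -17.8554

Answer: -17.8554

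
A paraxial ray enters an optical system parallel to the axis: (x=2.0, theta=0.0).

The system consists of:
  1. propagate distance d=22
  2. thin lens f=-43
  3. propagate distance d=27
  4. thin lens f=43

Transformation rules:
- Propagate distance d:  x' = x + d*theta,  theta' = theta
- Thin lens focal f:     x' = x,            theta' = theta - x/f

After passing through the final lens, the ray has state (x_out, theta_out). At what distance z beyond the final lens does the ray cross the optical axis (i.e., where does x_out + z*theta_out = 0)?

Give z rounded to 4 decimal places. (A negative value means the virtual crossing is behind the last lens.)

Answer: 111.4815

Derivation:
Initial: x=2.0000 theta=0.0000
After 1 (propagate distance d=22): x=2.0000 theta=0.0000
After 2 (thin lens f=-43): x=2.0000 theta=2/43 (≈0.0465)
After 3 (propagate distance d=27): x=140/43 (≈3.2558) theta=2/43 (≈0.0465)
After 4 (thin lens f=43): x=140/43 (≈3.2558) theta=-54/1849 (≈-0.0292)
z_focus = -x_out/theta_out = -(140/43)/(-54/1849) = 3010/27 ≈ 111.4815
Rounded to 4 decimal places: z = 111.4815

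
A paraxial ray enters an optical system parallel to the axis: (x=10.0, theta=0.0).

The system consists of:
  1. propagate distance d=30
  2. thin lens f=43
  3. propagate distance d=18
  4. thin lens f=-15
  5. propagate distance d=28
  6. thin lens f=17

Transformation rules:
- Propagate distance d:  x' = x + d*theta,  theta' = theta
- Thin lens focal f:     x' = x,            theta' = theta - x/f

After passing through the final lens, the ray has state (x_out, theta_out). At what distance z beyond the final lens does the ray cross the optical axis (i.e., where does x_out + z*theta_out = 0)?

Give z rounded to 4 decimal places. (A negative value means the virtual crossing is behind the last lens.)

Answer: 22.9588

Derivation:
Initial: x=10.0000 theta=0.0000
After 1 (propagate distance d=30): x=10.0000 theta=0.0000
After 2 (thin lens f=43): x=10.0000 theta=-10/43 (≈-0.2326)
After 3 (propagate distance d=18): x=250/43 (≈5.8140) theta=-10/43 (≈-0.2326)
After 4 (thin lens f=-15): x=250/43 (≈5.8140) theta=20/129 (≈0.1550)
After 5 (propagate distance d=28): x=1310/129 (≈10.1550) theta=20/129 (≈0.1550)
After 6 (thin lens f=17): x=1310/129 (≈10.1550) theta=-970/2193 (≈-0.4423)
z_focus = -x_out/theta_out = -(1310/129)/(-970/2193) = 2227/97 ≈ 22.9588
Rounded to 4 decimal places: z = 22.9588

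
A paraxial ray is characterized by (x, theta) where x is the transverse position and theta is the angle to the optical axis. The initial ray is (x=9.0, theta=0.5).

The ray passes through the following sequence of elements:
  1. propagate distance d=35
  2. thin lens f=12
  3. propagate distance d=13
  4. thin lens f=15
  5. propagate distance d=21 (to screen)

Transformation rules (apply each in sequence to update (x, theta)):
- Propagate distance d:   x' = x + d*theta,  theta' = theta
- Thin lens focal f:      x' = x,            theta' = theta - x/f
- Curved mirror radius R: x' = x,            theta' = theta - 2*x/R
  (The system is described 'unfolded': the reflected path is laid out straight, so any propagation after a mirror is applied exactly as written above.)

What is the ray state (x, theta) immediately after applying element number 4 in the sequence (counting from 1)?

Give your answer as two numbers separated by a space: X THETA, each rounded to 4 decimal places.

Answer: 4.2917 -1.9944

Derivation:
Initial: x=9.0000 theta=0.5000
After 1 (propagate distance d=35): x=26.5000 theta=0.5000
After 2 (thin lens f=12): x=26.5000 theta=-41/24 (≈-1.7083)
After 3 (propagate distance d=13): x=103/24 (≈4.2917) theta=-41/24 (≈-1.7083)
After 4 (thin lens f=15): x=103/24 (≈4.2917) theta=-359/180 (≈-1.9944)
Rounded to 4 decimal places: x = 4.2917, theta = -1.9944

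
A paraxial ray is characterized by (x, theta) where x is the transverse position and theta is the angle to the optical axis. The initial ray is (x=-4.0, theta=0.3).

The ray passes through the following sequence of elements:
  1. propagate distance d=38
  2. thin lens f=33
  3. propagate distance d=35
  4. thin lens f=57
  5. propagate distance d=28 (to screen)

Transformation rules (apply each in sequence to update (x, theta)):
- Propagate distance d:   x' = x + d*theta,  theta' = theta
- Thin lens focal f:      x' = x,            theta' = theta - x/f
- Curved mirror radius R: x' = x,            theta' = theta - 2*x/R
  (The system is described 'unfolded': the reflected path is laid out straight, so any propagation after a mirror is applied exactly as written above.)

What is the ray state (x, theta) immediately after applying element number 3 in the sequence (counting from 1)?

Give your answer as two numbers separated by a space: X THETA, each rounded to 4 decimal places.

Initial: x=-4.0000 theta=0.3000
After 1 (propagate distance d=38): x=7.4000 theta=0.3000
After 2 (thin lens f=33): x=7.4000 theta=5/66 (≈0.0758)
After 3 (propagate distance d=35): x=3317/330 (≈10.0515) theta=5/66 (≈0.0758)
Rounded to 4 decimal places: x = 10.0515, theta = 0.0758

Answer: 10.0515 0.0758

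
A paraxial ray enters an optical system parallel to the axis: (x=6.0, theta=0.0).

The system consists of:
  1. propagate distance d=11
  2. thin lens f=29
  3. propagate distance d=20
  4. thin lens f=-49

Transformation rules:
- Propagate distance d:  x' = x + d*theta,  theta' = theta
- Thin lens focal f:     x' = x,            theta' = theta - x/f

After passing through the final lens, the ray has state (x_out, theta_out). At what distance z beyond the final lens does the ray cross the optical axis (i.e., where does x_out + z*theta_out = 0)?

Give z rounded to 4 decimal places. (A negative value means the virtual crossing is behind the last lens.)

Initial: x=6.0000 theta=0.0000
After 1 (propagate distance d=11): x=6.0000 theta=0.0000
After 2 (thin lens f=29): x=6.0000 theta=-6/29 (≈-0.2069)
After 3 (propagate distance d=20): x=54/29 (≈1.8621) theta=-6/29 (≈-0.2069)
After 4 (thin lens f=-49): x=54/29 (≈1.8621) theta=-240/1421 (≈-0.1689)
z_focus = -x_out/theta_out = -(54/29)/(-240/1421) = 11.0250
Rounded to 4 decimal places: z = 11.0250

Answer: 11.0250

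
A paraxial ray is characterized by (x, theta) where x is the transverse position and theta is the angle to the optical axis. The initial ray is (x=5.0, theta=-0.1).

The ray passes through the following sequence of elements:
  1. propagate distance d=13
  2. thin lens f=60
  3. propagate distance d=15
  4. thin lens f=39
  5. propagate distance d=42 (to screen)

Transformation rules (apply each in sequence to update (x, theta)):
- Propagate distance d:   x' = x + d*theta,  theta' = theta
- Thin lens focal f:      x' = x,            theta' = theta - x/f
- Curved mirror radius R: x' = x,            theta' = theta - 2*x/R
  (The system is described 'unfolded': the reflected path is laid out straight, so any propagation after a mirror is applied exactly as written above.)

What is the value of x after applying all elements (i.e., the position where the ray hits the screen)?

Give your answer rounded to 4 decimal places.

Initial: x=5.0000 theta=-0.1000
After 1 (propagate distance d=13): x=3.7000 theta=-0.1000
After 2 (thin lens f=60): x=3.7000 theta=-97/600 (≈-0.1617)
After 3 (propagate distance d=15): x=1.2750 theta=-97/600 (≈-0.1617)
After 4 (thin lens f=39): x=1.2750 theta=-379/1950 (≈-0.1944)
After 5 (propagate distance d=42 (to screen)): x=-17909/2600 (≈-6.8881) theta=-379/1950 (≈-0.1944)
Rounded to 4 decimal places: x = -6.8881

Answer: -6.8881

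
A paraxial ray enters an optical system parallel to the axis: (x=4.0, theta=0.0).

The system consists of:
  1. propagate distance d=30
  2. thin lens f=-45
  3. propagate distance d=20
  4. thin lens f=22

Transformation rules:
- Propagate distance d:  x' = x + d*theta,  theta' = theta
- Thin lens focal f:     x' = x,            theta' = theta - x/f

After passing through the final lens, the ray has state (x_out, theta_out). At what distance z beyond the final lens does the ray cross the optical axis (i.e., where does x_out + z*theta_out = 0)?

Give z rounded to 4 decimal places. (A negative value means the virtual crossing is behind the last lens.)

Initial: x=4.0000 theta=0.0000
After 1 (propagate distance d=30): x=4.0000 theta=0.0000
After 2 (thin lens f=-45): x=4.0000 theta=4/45 (≈0.0889)
After 3 (propagate distance d=20): x=52/9 (≈5.7778) theta=4/45 (≈0.0889)
After 4 (thin lens f=22): x=52/9 (≈5.7778) theta=-86/495 (≈-0.1737)
z_focus = -x_out/theta_out = -(52/9)/(-86/495) = 1430/43 ≈ 33.2558
Rounded to 4 decimal places: z = 33.2558

Answer: 33.2558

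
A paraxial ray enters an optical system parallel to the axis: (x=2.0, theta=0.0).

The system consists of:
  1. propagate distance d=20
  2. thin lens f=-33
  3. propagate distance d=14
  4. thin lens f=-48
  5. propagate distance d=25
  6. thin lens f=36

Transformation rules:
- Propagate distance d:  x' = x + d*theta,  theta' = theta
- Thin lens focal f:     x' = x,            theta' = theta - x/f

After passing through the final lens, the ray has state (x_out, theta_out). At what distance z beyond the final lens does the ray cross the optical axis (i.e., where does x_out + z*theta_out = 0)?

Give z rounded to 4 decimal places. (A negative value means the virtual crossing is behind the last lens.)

Answer: 137.6680

Derivation:
Initial: x=2.0000 theta=0.0000
After 1 (propagate distance d=20): x=2.0000 theta=0.0000
After 2 (thin lens f=-33): x=2.0000 theta=2/33 (≈0.0606)
After 3 (propagate distance d=14): x=94/33 (≈2.8485) theta=2/33 (≈0.0606)
After 4 (thin lens f=-48): x=94/33 (≈2.8485) theta=95/792 (≈0.1199)
After 5 (propagate distance d=25): x=421/72 (≈5.8472) theta=95/792 (≈0.1199)
After 6 (thin lens f=36): x=421/72 (≈5.8472) theta=-1211/28512 (≈-0.0425)
z_focus = -x_out/theta_out = -(421/72)/(-1211/28512) = 166716/1211 ≈ 137.6680
Rounded to 4 decimal places: z = 137.6680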